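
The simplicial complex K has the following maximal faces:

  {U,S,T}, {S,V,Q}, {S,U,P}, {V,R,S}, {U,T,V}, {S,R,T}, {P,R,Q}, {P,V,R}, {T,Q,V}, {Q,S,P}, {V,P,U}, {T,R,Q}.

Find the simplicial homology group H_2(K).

H_2 ≅ 0.

K has 7 vertices, 18 edges, 12 triangles.
rank ∂_2 = 12, rank ∂_3 = 0 ⇒ b_2 = 12 − 12 − 0 = 0. So H_2 = 0.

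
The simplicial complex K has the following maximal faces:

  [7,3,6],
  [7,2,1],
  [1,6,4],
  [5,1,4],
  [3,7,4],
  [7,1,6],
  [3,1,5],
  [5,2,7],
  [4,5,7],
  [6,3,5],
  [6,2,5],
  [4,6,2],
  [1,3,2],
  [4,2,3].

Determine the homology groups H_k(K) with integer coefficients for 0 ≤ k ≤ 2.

H_0 ≅ Z,  H_1 ≅ Z^2,  H_2 ≅ Z.

Take the total order 1 < 2 < 3 < 4 < 5 < 6 < 7 on the vertex set. Then K (dimension 2) consists of the simplices:

  0-simplices (7): [1], [2], [3], [4], [5], [6], [7]
  1-simplices (21): [1,2], [1,3], [1,4], [1,5], [1,6], [1,7], [2,3], [2,4], [2,5], [2,6], [2,7], [3,4], [3,5], [3,6], [3,7], [4,5], [4,6], [4,7], [5,6], [5,7], [6,7]
  2-simplices (14): [1,2,3], [1,2,7], [1,3,5], [1,4,5], [1,4,6], [1,6,7], [2,3,4], [2,4,6], [2,5,6], [2,5,7], [3,4,7], [3,5,6], [3,6,7], [4,5,7]

giving chain groups C_0 ≅ Z^7, C_1 ≅ Z^21, C_2 ≅ Z^14.

The boundary map ∂_1: C_1 → C_0 maps an edge to its endpoints' difference, ∂[p,q] = q − p. For instance
  ∂[6,7] = [7] − [6].
The resulting 7×21 matrix has rank 6, and its Smith normal form has invariant factors (1,1,1,1,1,1).

The boundary map ∂_2: C_2 → C_1 acts by ∂[p,q,r] = [q,r] − [p,r] + [p,q]. For instance
  ∂[1,6,7] = [6,7] − [1,7] + [1,6],
  ∂[4,5,7] = [5,7] − [4,7] + [4,5].
The resulting 21×14 matrix has rank 13, and its Smith normal form has invariant factors (1,1,1,1,1,1,1,1,1,1,1,1,1).

Now H_k = ker ∂_k / im ∂_{k+1}, so:

  H_0: rank C_0 − rank ∂_1 = 7 − 6 = 1, and the invariant factors of ∂_1 are all 1, so H_0 ≅ Z.
  H_1: rank ker ∂_1 − rank ∂_2 = (21 − 6) − 13 = 2, and the invariant factors of ∂_2 are all 1, so H_1 ≅ Z^2.
  H_2: rank ker ∂_2 − rank ∂_3 = (14 − 13) − 0 = 1, and there is no ∂_3, so H_2 ≅ Z.

As a check, the Euler characteristic is 7 − 21 + 14 = 0, which agrees with 1 − 2 + 1 = 0.
(K is a triangulation of the torus T^2.)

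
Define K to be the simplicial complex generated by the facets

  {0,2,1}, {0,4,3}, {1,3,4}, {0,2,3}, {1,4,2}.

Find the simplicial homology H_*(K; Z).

H_0 = Z,  H_1 = Z,  H_2 = 0.

Fix the vertex order 0 < 1 < 2 < 3 < 4 and write every simplex with vertices in increasing order. Then dim K = 2 and the simplices of K are:

  0-simplices (5): [0], [1], [2], [3], [4]
  1-simplices (10): [0,1], [0,2], [0,3], [0,4], [1,2], [1,3], [1,4], [2,3], [2,4], [3,4]
  2-simplices (5): [0,1,2], [0,2,3], [0,3,4], [1,2,4], [1,3,4]

Hence C_0 ≅ Z^5, C_1 ≅ Z^10, C_2 ≅ Z^5.

Boundary ∂_1: C_1 → C_0 sends each edge [p,q] (with p < q) to q − p. For instance
  ∂[0,3] = [3] − [0].
The resulting 5×10 matrix has rank 4, and its Smith normal form has invariant factors (1,1,1,1).

∂_2: C_2 → C_1 maps a triangle to the signed sum of its edges. For instance
  ∂[1,2,4] = [2,4] − [1,4] + [1,2],
  ∂[0,3,4] = [3,4] − [0,4] + [0,3].
The resulting 10×5 matrix has rank 5, and its Smith normal form has invariant factors (1,1,1,1,1).

Reading off H_k = ker ∂_k / im ∂_{k+1}:

  H_0: rank C_0 − rank ∂_1 = 5 − 4 = 1, and the invariant factors of ∂_1 are all 1, so H_0 = Z.
  H_1: rank ker ∂_1 − rank ∂_2 = (10 − 4) − 5 = 1, and the invariant factors of ∂_2 are all 1, so H_1 = Z.
  H_2: rank ker ∂_2 − rank ∂_3 = (5 − 5) − 0 = 0, and there is no ∂_3, so H_2 = 0.

(K is a triangulation of the Möbius band.)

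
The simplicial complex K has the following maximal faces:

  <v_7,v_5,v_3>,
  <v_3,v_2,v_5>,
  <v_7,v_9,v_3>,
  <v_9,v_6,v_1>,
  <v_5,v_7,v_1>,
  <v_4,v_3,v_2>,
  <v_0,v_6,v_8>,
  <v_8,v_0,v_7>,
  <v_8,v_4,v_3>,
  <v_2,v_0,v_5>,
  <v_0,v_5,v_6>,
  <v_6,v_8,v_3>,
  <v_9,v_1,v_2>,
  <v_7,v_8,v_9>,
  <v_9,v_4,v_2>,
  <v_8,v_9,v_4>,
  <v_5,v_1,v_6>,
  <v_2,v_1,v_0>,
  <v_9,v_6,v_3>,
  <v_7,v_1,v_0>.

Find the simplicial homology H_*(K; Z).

H_0 ≅ Z,  H_1 ≅ Z ⊕ Z/2,  H_2 = 0.

Order the vertices as v_0 < v_1 < v_2 < v_3 < v_4 < v_5 < v_6 < v_7 < v_8 < v_9. Listing each simplex with vertices in this order, K has dimension 2 with simplices:

  0-simplices (10): [v_0], [v_1], [v_2], [v_3], [v_4], [v_5], [v_6], [v_7], [v_8], [v_9]
  1-simplices (30): (30 of them)
  2-simplices (20): (20 of them)

so the chain groups are C_0 ≅ Z^10, C_1 ≅ Z^30, C_2 ≅ Z^20.

∂_1: C_1 → C_0 maps an edge to its endpoints' difference, ∂[p,q] = q − p. For instance
  ∂[v_0,v_7] = [v_7] − [v_0].
The resulting 10×30 matrix has rank 9, and its Smith normal form has invariant factors (1,1,1,1,1,1,1,1,1).

∂_2: C_2 → C_1 sends each 2-simplex [p,q,r] to [q,r] − [p,r] + [p,q]. For instance
  ∂[v_0,v_6,v_8] = [v_6,v_8] − [v_0,v_8] + [v_0,v_6],
  ∂[v_2,v_3,v_4] = [v_3,v_4] − [v_2,v_4] + [v_2,v_3].
The 30×20 boundary matrix has rank 20 and Smith normal form diag(1,1,1,1,1,1,1,1,1,1,1,1,1,1,1,1,1,1,1,2).

Computing H_k = (kernel of ∂_k) / (image of ∂_{k+1}):

  H_0: rank C_0 − rank ∂_1 = 10 − 9 = 1, and the invariant factors of ∂_1 are all 1, so H_0 ≅ Z.
  H_1: rank ker ∂_1 − rank ∂_2 = (30 − 9) − 20 = 1, and ∂_2 has invariant factor 2 > 1, so H_1 ≅ Z ⊕ Z/2.
  H_2: rank ker ∂_2 − rank ∂_3 = (20 − 20) − 0 = 0, and there is no ∂_3, so H_2 ≅ 0.

(K is a triangulation of the Klein bottle.)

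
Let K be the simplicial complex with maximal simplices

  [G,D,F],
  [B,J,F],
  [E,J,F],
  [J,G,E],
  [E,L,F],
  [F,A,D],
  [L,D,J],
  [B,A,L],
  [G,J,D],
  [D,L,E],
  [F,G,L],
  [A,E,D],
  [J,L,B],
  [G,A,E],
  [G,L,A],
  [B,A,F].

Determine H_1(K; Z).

H_1 = Z^2.

Order the vertices as A < B < D < E < F < G < J < L. Listing each simplex with vertices in this order, K has dimension 2 with simplices:

  0-simplices (8): A, B, D, E, F, G, J, L
  1-simplices (24): AB, AD, AE, AF, AG, AL, BF, BJ, BL, DE, DF, DG, DJ, DL, EF, EG, EJ, EL, FG, FJ, FL, GJ, GL, JL
  2-simplices (16): ABF, ABL, ADE, ADF, AEG, AGL, BFJ, BJL, DEL, DFG, DGJ, DJL, EFJ, EFL, EGJ, FGL

Hence C_0 ≅ Z^8, C_1 ≅ Z^24, C_2 ≅ Z^16.

The boundary map ∂_1: C_1 → C_0 maps an edge to its endpoints' difference, ∂[p,q] = q − p.
The resulting 8×24 matrix has rank 7, and its Smith normal form has invariant factors (1,1,1,1,1,1,1).

Boundary ∂_2: C_2 → C_1 maps a triangle to the signed sum of its edges. For instance
  ∂EFJ = FJ − EJ + EF,
  ∂DJL = JL − DL + DJ.
The resulting 24×16 matrix has rank 15, and its Smith normal form has invariant factors (1,1,1,1,1,1,1,1,1,1,1,1,1,1,1).

Now H_k = ker ∂_k / im ∂_{k+1}, so:

  H_1: rank ker ∂_1 − rank ∂_2 = (24 − 7) − 15 = 2, and the invariant factors of ∂_2 are all 1, so H_1 ≅ Z^2.

(K is a triangulation of the torus T^2.)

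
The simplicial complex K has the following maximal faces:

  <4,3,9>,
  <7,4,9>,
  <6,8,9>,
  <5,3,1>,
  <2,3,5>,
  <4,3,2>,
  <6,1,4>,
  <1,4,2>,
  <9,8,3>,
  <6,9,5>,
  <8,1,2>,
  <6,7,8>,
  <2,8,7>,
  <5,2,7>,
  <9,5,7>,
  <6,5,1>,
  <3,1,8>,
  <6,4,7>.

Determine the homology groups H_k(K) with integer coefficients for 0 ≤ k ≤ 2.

Order the vertices as 1 < 2 < 3 < 4 < 5 < 6 < 7 < 8 < 9. Listing each simplex with vertices in this order, K has dimension 2 with simplices:

  0-simplices (9): [1], [2], [3], [4], [5], [6], [7], [8], [9]
  1-simplices (27): (27 of them)
  2-simplices (18): [1,2,4], [1,2,8], [1,3,5], [1,3,8], [1,4,6], [1,5,6], [2,3,4], [2,3,5], [2,5,7], [2,7,8], [3,4,9], [3,8,9], [4,6,7], [4,7,9], [5,6,9], [5,7,9], [6,7,8], [6,8,9]

Hence C_0 ≅ Z^9, C_1 ≅ Z^27, C_2 ≅ Z^18.

Boundary ∂_1: C_1 → C_0 is given by ∂[p,q] = [q] − [p]. For instance
  ∂[1,5] = [5] − [1].
The 9×27 boundary matrix has rank 8 and Smith normal form diag(1,1,1,1,1,1,1,1).

∂_2: C_2 → C_1 acts by ∂[p,q,r] = [q,r] − [p,r] + [p,q]. For instance
  ∂[3,4,9] = [4,9] − [3,9] + [3,4],
  ∂[2,3,5] = [3,5] − [2,5] + [2,3].
As a 27×18 matrix over Z this has rank 18, with invariant factors (1,1,1,1,1,1,1,1,1,1,1,1,1,1,1,1,1,2).

Computing H_k = (kernel of ∂_k) / (image of ∂_{k+1}):

  H_0: rank C_0 − rank ∂_1 = 9 − 8 = 1, and the invariant factors of ∂_1 are all 1, so H_0 ≅ Z.
  H_1: rank ker ∂_1 − rank ∂_2 = (27 − 8) − 18 = 1, and ∂_2 has invariant factor 2 > 1, so H_1 ≅ Z × Z/2.
  H_2: rank ker ∂_2 − rank ∂_3 = (18 − 18) − 0 = 0, and there is no ∂_3, so H_2 ≅ 0.

H_0 = Z,  H_1 = Z × Z/2,  H_2 = 0.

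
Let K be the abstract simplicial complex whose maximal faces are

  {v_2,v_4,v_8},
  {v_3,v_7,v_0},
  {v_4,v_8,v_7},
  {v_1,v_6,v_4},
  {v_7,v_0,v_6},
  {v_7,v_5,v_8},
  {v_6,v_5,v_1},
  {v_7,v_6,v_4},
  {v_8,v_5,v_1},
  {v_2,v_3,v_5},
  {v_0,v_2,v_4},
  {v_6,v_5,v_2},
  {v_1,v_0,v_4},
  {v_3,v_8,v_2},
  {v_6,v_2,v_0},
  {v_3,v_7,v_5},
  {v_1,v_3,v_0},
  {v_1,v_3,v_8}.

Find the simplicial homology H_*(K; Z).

Fix the vertex order v_0 < v_1 < v_2 < v_3 < v_4 < v_5 < v_6 < v_7 < v_8 and write every simplex with vertices in increasing order. Then dim K = 2 and the simplices of K are:

  0-simplices (9): [v_0], [v_1], [v_2], [v_3], [v_4], [v_5], [v_6], [v_7], [v_8]
  1-simplices (27): (27 of them)
  2-simplices (18): (18 of them)

so the chain groups are C_0 ≅ Z^9, C_1 ≅ Z^27, C_2 ≅ Z^18.

The boundary map ∂_1: C_1 → C_0 sends each edge [p,q] (with p < q) to q − p. For instance
  ∂[v_2,v_4] = [v_4] − [v_2].
As a 9×27 matrix over Z this has rank 8, with invariant factors (1,1,1,1,1,1,1,1).

The boundary map ∂_2: C_2 → C_1 sends each 2-simplex [p,q,r] to [q,r] − [p,r] + [p,q]. For instance
  ∂[v_1,v_5,v_8] = [v_5,v_8] − [v_1,v_8] + [v_1,v_5],
  ∂[v_4,v_7,v_8] = [v_7,v_8] − [v_4,v_8] + [v_4,v_7].
As a 27×18 matrix over Z this has rank 18, with invariant factors (1,1,1,1,1,1,1,1,1,1,1,1,1,1,1,1,1,2).

Now H_k = ker ∂_k / im ∂_{k+1}, so:

  H_0: rank C_0 − rank ∂_1 = 9 − 8 = 1, and the invariant factors of ∂_1 are all 1, so H_0 ≅ Z.
  H_1: rank ker ∂_1 − rank ∂_2 = (27 − 8) − 18 = 1, and ∂_2 has invariant factor 2 > 1, so H_1 ≅ Z ⊕ Z/2Z.
  H_2: rank ker ∂_2 − rank ∂_3 = (18 − 18) − 0 = 0, and there is no ∂_3, so H_2 ≅ 0.

As a check, the Euler characteristic is 9 − 27 + 18 = 0, which agrees with 1 − 1 + 0 = 0.

H_0 ≅ Z,  H_1 ≅ Z ⊕ Z/2Z,  H_2 = 0.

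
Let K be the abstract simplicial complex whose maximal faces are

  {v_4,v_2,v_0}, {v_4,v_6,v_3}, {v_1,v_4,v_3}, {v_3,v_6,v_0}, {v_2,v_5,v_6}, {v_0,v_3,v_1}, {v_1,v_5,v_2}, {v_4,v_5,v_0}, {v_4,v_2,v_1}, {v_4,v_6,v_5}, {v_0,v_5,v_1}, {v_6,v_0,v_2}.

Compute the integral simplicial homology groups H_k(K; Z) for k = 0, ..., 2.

Order the vertices as v_0 < v_1 < v_2 < v_3 < v_4 < v_5 < v_6. Listing each simplex with vertices in this order, K has dimension 2 with simplices:

  0-simplices (7): [v_0], [v_1], [v_2], [v_3], [v_4], [v_5], [v_6]
  1-simplices (18): (18 of them)
  2-simplices (12): (12 of them)

giving chain groups C_0 ≅ Z^7, C_1 ≅ Z^18, C_2 ≅ Z^12.

The boundary map ∂_1: C_1 → C_0 sends each edge [p,q] (with p < q) to q − p.
The 7×18 boundary matrix has rank 6 and Smith normal form diag(1,1,1,1,1,1).

The boundary map ∂_2: C_2 → C_1 acts by ∂[p,q,r] = [q,r] − [p,r] + [p,q]. For instance
  ∂[v_0,v_4,v_5] = [v_4,v_5] − [v_0,v_5] + [v_0,v_4],
  ∂[v_3,v_4,v_6] = [v_4,v_6] − [v_3,v_6] + [v_3,v_4].
The resulting 18×12 matrix has rank 12, and its Smith normal form has invariant factors (1,1,1,1,1,1,1,1,1,1,1,2).

Now H_k = ker ∂_k / im ∂_{k+1}, so:

  H_0: rank C_0 − rank ∂_1 = 7 − 6 = 1, and the invariant factors of ∂_1 are all 1, so H_0 ≅ Z.
  H_1: rank ker ∂_1 − rank ∂_2 = (18 − 6) − 12 = 0, and ∂_2 has invariant factor 2 > 1, so H_1 ≅ Z/2.
  H_2: rank ker ∂_2 − rank ∂_3 = (12 − 12) − 0 = 0, and there is no ∂_3, so H_2 ≅ 0.

H_0 ≅ Z,  H_1 ≅ Z/2,  H_2 = 0.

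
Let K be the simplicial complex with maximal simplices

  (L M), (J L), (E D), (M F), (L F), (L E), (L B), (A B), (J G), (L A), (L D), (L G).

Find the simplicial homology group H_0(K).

We work with the vertex ordering A < B < D < E < F < G < J < L < M. The simplices of K, each written with vertices in increasing order, are:

  0-simplices (9): A, B, D, E, F, G, J, L, M
  1-simplices (12): AB, AL, BL, DE, DL, EL, FL, FM, GJ, GL, JL, LM

so the chain groups are C_0 ≅ Z^9, C_1 ≅ Z^12.

Boundary ∂_1: C_1 → C_0 sends each edge [p,q] (with p < q) to q − p.
This gives a 9×12 integer matrix of rank 8; reducing to Smith normal form yields diagonal entries (1,1,1,1,1,1,1,1).

Reading off H_k = ker ∂_k / im ∂_{k+1}:

  H_0: rank C_0 − rank ∂_1 = 9 − 8 = 1, and the invariant factors of ∂_1 are all 1, so H_0 ≅ Z.

H_0 = Z.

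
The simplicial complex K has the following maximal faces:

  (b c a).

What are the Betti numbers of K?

b_0 = 1, b_1 = 0, b_2 = 0.

Order the vertices as a < b < c. Listing each simplex with vertices in this order, K has dimension 2 with simplices:

  0-simplices (3): a, b, c
  1-simplices (3): ab, ac, bc
  2-simplices (1): abc

so the chain groups are C_0 ≅ Z^3, C_1 ≅ Z^3, C_2 ≅ Z^1.

Boundary ∂_1: C_1 → C_0 is given by ∂[p,q] = [q] − [p].
The 3×3 boundary matrix has rank 2 and Smith normal form diag(1,1).

The boundary map ∂_2: C_2 → C_1 acts by ∂[p,q,r] = [q,r] − [p,r] + [p,q]. For instance
  ∂abc = bc − ac + ab.
As a 3×1 matrix over Z this has rank 1, with invariant factors (1).

From H_k ≅ ker(∂_k) / im(∂_{k+1}) we obtain:

  H_0: rank C_0 − rank ∂_1 = 3 − 2 = 1, and the invariant factors of ∂_1 are all 1, so H_0 = Z.
  H_1: rank ker ∂_1 − rank ∂_2 = (3 − 2) − 1 = 0, and the invariant factors of ∂_2 are all 1, so H_1 = 0.
  H_2: rank ker ∂_2 − rank ∂_3 = (1 − 1) − 0 = 0, and there is no ∂_3, so H_2 = 0.

Hence the Betti numbers are b_0 = 1, b_1 = 0, b_2 = 0.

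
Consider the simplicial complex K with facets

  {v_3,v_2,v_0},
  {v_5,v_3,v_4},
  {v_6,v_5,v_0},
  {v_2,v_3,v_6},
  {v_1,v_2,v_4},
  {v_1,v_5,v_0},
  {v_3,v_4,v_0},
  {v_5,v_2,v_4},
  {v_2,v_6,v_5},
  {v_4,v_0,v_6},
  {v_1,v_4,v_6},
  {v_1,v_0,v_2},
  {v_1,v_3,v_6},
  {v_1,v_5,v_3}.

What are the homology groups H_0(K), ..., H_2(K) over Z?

H_0 ≅ Z,  H_1 ≅ Z^2,  H_2 ≅ Z.

Take the total order v_0 < v_1 < v_2 < v_3 < v_4 < v_5 < v_6 on the vertex set. Then K (dimension 2) consists of the simplices:

  0-simplices (7): [v_0], [v_1], [v_2], [v_3], [v_4], [v_5], [v_6]
  1-simplices (21): (21 of them)
  2-simplices (14): (14 of them)

Hence C_0 ≅ Z^7, C_1 ≅ Z^21, C_2 ≅ Z^14.

The boundary map ∂_1: C_1 → C_0 maps an edge to its endpoints' difference, ∂[p,q] = q − p. For instance
  ∂[v_3,v_4] = [v_4] − [v_3].
As a 7×21 matrix over Z this has rank 6, with invariant factors (1,1,1,1,1,1).

∂_2: C_2 → C_1 maps a triangle to the signed sum of its edges. For instance
  ∂[v_1,v_3,v_6] = [v_3,v_6] − [v_1,v_6] + [v_1,v_3],
  ∂[v_0,v_3,v_4] = [v_3,v_4] − [v_0,v_4] + [v_0,v_3].
This gives a 21×14 integer matrix of rank 13; reducing to Smith normal form yields diagonal entries (1,1,1,1,1,1,1,1,1,1,1,1,1).

Now H_k = ker ∂_k / im ∂_{k+1}, so:

  H_0: rank C_0 − rank ∂_1 = 7 − 6 = 1, and the invariant factors of ∂_1 are all 1, so H_0 = Z.
  H_1: rank ker ∂_1 − rank ∂_2 = (21 − 6) − 13 = 2, and the invariant factors of ∂_2 are all 1, so H_1 = Z^2.
  H_2: rank ker ∂_2 − rank ∂_3 = (14 − 13) − 0 = 1, and there is no ∂_3, so H_2 = Z.

As a check, the Euler characteristic is 7 − 21 + 14 = 0, which agrees with 1 − 2 + 1 = 0.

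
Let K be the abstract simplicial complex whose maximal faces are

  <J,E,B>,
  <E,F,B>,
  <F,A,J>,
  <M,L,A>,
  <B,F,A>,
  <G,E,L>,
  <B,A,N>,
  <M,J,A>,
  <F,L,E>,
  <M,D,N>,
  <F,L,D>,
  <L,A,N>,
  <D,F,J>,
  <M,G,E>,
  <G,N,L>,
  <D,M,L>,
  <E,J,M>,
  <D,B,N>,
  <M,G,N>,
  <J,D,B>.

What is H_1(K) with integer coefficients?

H_1 = Z ⊕ Z/2.

Order the vertices as A < B < D < E < F < G < J < L < M < N. Listing each simplex with vertices in this order, K has dimension 2 with simplices:

  0-simplices (10): A, B, D, E, F, G, J, L, M, N
  1-simplices (30): AB, AF, AJ, AL, AM, AN, BD, BE, BF, BJ, BN, DF, DJ, DL, DM, DN, EF, EG, EJ, EL, EM, FJ, FL, GL, GM, GN, JM, LM, LN, MN
  2-simplices (20): ABF, ABN, AFJ, AJM, ALM, ALN, BDJ, BDN, BEF, BEJ, DFJ, DFL, DLM, DMN, EFL, EGL, EGM, EJM, GLN, GMN

giving chain groups C_0 ≅ Z^10, C_1 ≅ Z^30, C_2 ≅ Z^20.

Boundary ∂_1: C_1 → C_0 maps an edge to its endpoints' difference, ∂[p,q] = q − p.
The resulting 10×30 matrix has rank 9, and its Smith normal form has invariant factors (1,1,1,1,1,1,1,1,1).

The boundary map ∂_2: C_2 → C_1 acts by ∂[p,q,r] = [q,r] − [p,r] + [p,q]. For instance
  ∂DFL = FL − DL + DF,
  ∂DFJ = FJ − DJ + DF.
This gives a 30×20 integer matrix of rank 20; reducing to Smith normal form yields diagonal entries (1,1,1,1,1,1,1,1,1,1,1,1,1,1,1,1,1,1,1,2).

Now H_k = ker ∂_k / im ∂_{k+1}, so:

  H_1: rank ker ∂_1 − rank ∂_2 = (30 − 9) − 20 = 1, and ∂_2 has invariant factor 2 > 1, so H_1 = Z ⊕ Z/2.

(K is a triangulation of the Klein bottle.)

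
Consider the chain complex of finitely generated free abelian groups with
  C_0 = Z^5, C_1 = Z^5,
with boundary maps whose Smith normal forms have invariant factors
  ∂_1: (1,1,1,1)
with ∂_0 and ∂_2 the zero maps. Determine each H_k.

H_0: b_0 = 5 − 0 − 4 = 1; torsion from ∂_1 factors > 1: none. So H_0 ≅ Z.
H_1: b_1 = 5 − 4 − 0 = 1; torsion from ∂_2 factors > 1: none. So H_1 ≅ Z.

H_0 ≅ Z,  H_1 ≅ Z.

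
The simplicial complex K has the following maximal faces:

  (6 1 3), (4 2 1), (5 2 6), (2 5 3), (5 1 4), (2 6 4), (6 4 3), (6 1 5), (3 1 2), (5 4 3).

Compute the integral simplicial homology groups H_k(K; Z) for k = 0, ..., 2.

Order the vertices as 1 < 2 < 3 < 4 < 5 < 6. Listing each simplex with vertices in this order, K has dimension 2 with simplices:

  0-simplices (6): [1], [2], [3], [4], [5], [6]
  1-simplices (15): [1,2], [1,3], [1,4], [1,5], [1,6], [2,3], [2,4], [2,5], [2,6], [3,4], [3,5], [3,6], [4,5], [4,6], [5,6]
  2-simplices (10): [1,2,3], [1,2,4], [1,3,6], [1,4,5], [1,5,6], [2,3,5], [2,4,6], [2,5,6], [3,4,5], [3,4,6]

giving chain groups C_0 ≅ Z^6, C_1 ≅ Z^15, C_2 ≅ Z^10.

The boundary map ∂_1: C_1 → C_0 sends each edge [p,q] (with p < q) to q − p.
The 6×15 boundary matrix has rank 5 and Smith normal form diag(1,1,1,1,1).

Boundary ∂_2: C_2 → C_1 acts by ∂[p,q,r] = [q,r] − [p,r] + [p,q]. For instance
  ∂[2,4,6] = [4,6] − [2,6] + [2,4],
  ∂[1,4,5] = [4,5] − [1,5] + [1,4].
As a 15×10 matrix over Z this has rank 10, with invariant factors (1,1,1,1,1,1,1,1,1,2).

Computing H_k = (kernel of ∂_k) / (image of ∂_{k+1}):

  H_0: rank C_0 − rank ∂_1 = 6 − 5 = 1, and the invariant factors of ∂_1 are all 1, so H_0 ≅ Z.
  H_1: rank ker ∂_1 − rank ∂_2 = (15 − 5) − 10 = 0, and ∂_2 has invariant factor 2 > 1, so H_1 ≅ Z/2.
  H_2: rank ker ∂_2 − rank ∂_3 = (10 − 10) − 0 = 0, and there is no ∂_3, so H_2 ≅ 0.

(K is a triangulation of the real projective plane RP^2.)

H_0 = Z,  H_1 = Z/2,  H_2 = 0.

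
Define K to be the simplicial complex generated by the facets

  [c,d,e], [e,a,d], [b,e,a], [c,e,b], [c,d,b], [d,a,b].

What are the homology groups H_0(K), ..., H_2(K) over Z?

K has 5 vertices, 9 edges, 6 triangles.
rank ∂_0 = 0, rank ∂_1 = 4 ⇒ b_0 = 5 − 0 − 4 = 1; all invariant factors of ∂_1 are 1 so no torsion. So H_0 = Z.
rank ∂_1 = 4, rank ∂_2 = 5 ⇒ b_1 = 9 − 4 − 5 = 0; all invariant factors of ∂_2 are 1 so no torsion. So H_1 = 0.
rank ∂_2 = 5, rank ∂_3 = 0 ⇒ b_2 = 6 − 5 − 0 = 1. So H_2 = Z.

H_0 ≅ Z,  H_1 = 0,  H_2 ≅ Z.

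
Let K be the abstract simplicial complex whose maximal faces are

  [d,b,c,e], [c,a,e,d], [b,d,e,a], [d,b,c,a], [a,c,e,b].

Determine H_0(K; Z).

H_0 = Z.

K has 5 vertices, 10 edges, 10 triangles, 5 3-simplices.
rank ∂_0 = 0, rank ∂_1 = 4 ⇒ b_0 = 5 − 0 − 4 = 1; all invariant factors of ∂_1 are 1 so no torsion. So H_0 = Z.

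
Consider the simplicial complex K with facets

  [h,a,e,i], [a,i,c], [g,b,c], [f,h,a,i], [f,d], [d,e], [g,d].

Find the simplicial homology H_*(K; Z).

Order the vertices as a < b < c < d < e < f < g < h < i. Listing each simplex with vertices in this order, K has dimension 3 with simplices:

  0-simplices (9): a, b, c, d, e, f, g, h, i
  1-simplices (17): ac, ae, af, ah, ai, bc, bg, cg, ci, de, df, dg, eh, ei, fh, fi, hi
  2-simplices (9): aci, aeh, aei, afh, afi, ahi, bcg, ehi, fhi
  3-simplices (2): aehi, afhi

giving chain groups C_0 ≅ Z^9, C_1 ≅ Z^17, C_2 ≅ Z^9, C_3 ≅ Z^2.

Boundary ∂_1: C_1 → C_0 is given by ∂[p,q] = [q] − [p]. For instance
  ∂ci = i − c.
The resulting 9×17 matrix has rank 8, and its Smith normal form has invariant factors (1,1,1,1,1,1,1,1).

∂_2: C_2 → C_1 sends each 2-simplex [p,q,r] to [q,r] − [p,r] + [p,q]. For instance
  ∂afh = fh − ah + af,
  ∂fhi = hi − fi + fh.
The resulting 17×9 matrix has rank 7, and its Smith normal form has invariant factors (1,1,1,1,1,1,1).

Boundary ∂_3: C_3 → C_2 sends each 3-simplex σ to the alternating sum Σ_i (−1)^i (σ with its i-th vertex removed). For instance
  ∂afhi = fhi − ahi + afi − afh,
  ∂aehi = ehi − ahi + aei − aeh.
The resulting 9×2 matrix has rank 2, and its Smith normal form has invariant factors (1,1).

Now H_k = ker ∂_k / im ∂_{k+1}, so:

  H_0: rank C_0 − rank ∂_1 = 9 − 8 = 1, and the invariant factors of ∂_1 are all 1, so H_0 = Z.
  H_1: rank ker ∂_1 − rank ∂_2 = (17 − 8) − 7 = 2, and the invariant factors of ∂_2 are all 1, so H_1 = Z^2.
  H_2: rank ker ∂_2 − rank ∂_3 = (9 − 7) − 2 = 0, and the invariant factors of ∂_3 are all 1, so H_2 = 0.
  H_3: rank ker ∂_3 − rank ∂_4 = (2 − 2) − 0 = 0, and there is no ∂_4, so H_3 = 0.

H_0 ≅ Z,  H_1 ≅ Z^2,  H_2 = 0,  H_3 = 0.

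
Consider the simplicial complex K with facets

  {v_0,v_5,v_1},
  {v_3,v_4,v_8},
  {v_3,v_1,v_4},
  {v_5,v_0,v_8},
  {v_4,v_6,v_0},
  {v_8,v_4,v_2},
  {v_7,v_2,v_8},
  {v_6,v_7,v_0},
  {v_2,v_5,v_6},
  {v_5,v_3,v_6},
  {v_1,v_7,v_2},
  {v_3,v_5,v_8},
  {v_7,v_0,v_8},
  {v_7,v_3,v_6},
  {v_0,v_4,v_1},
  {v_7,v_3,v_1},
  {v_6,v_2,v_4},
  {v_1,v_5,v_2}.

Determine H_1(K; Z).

H_1 ≅ Z^2.

Order the vertices as v_0 < v_1 < v_2 < v_3 < v_4 < v_5 < v_6 < v_7 < v_8. Listing each simplex with vertices in this order, K has dimension 2 with simplices:

  0-simplices (9): [v_0], [v_1], [v_2], [v_3], [v_4], [v_5], [v_6], [v_7], [v_8]
  1-simplices (27): (27 of them)
  2-simplices (18): (18 of them)

Hence C_0 ≅ Z^9, C_1 ≅ Z^27, C_2 ≅ Z^18.

The boundary map ∂_1: C_1 → C_0 maps an edge to its endpoints' difference, ∂[p,q] = q − p. For instance
  ∂[v_2,v_5] = [v_5] − [v_2].
The 9×27 boundary matrix has rank 8 and Smith normal form diag(1,1,1,1,1,1,1,1).

The boundary map ∂_2: C_2 → C_1 acts by ∂[p,q,r] = [q,r] − [p,r] + [p,q]. For instance
  ∂[v_0,v_7,v_8] = [v_7,v_8] − [v_0,v_8] + [v_0,v_7],
  ∂[v_2,v_4,v_6] = [v_4,v_6] − [v_2,v_6] + [v_2,v_4].
As a 27×18 matrix over Z this has rank 17, with invariant factors (1,1,1,1,1,1,1,1,1,1,1,1,1,1,1,1,1).

Computing H_k = (kernel of ∂_k) / (image of ∂_{k+1}):

  H_1: rank ker ∂_1 − rank ∂_2 = (27 − 8) − 17 = 2, and the invariant factors of ∂_2 are all 1, so H_1 ≅ Z^2.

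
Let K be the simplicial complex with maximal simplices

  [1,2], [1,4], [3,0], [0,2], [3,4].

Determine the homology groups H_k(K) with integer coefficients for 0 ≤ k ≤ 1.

H_0 = Z,  H_1 = Z.

We work with the vertex ordering 0 < 1 < 2 < 3 < 4. The simplices of K, each written with vertices in increasing order, are:

  0-simplices (5): [0], [1], [2], [3], [4]
  1-simplices (5): [0,2], [0,3], [1,2], [1,4], [3,4]

Hence C_0 ≅ Z^5, C_1 ≅ Z^5.

∂_1: C_1 → C_0 is given by ∂[p,q] = [q] − [p]. For instance
  ∂[0,2] = [2] − [0].
The 5×5 boundary matrix has rank 4 and Smith normal form diag(1,1,1,1).

Computing H_k = (kernel of ∂_k) / (image of ∂_{k+1}):

  H_0: rank C_0 − rank ∂_1 = 5 − 4 = 1, and the invariant factors of ∂_1 are all 1, so H_0 = Z.
  H_1: rank ker ∂_1 − rank ∂_2 = (5 − 4) − 0 = 1, and there is no ∂_2, so H_1 = Z.

As a check, the Euler characteristic is 5 − 5 = 0, which agrees with 1 − 1 = 0.
(K is a triangulation of the circle S^1.)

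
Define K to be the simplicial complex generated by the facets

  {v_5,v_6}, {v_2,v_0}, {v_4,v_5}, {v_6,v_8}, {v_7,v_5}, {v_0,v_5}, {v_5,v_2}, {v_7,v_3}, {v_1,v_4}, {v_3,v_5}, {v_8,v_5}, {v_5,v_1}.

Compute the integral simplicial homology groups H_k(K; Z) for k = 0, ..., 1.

Take the total order v_0 < v_1 < v_2 < v_3 < v_4 < v_5 < v_6 < v_7 < v_8 on the vertex set. Then K (dimension 1) consists of the simplices:

  0-simplices (9): [v_0], [v_1], [v_2], [v_3], [v_4], [v_5], [v_6], [v_7], [v_8]
  1-simplices (12): [v_0,v_2], [v_0,v_5], [v_1,v_4], [v_1,v_5], [v_2,v_5], [v_3,v_5], [v_3,v_7], [v_4,v_5], [v_5,v_6], [v_5,v_7], [v_5,v_8], [v_6,v_8]

so the chain groups are C_0 ≅ Z^9, C_1 ≅ Z^12.

Boundary ∂_1: C_1 → C_0 sends each edge [p,q] (with p < q) to q − p. For instance
  ∂[v_6,v_8] = [v_8] − [v_6].
The resulting 9×12 matrix has rank 8, and its Smith normal form has invariant factors (1,1,1,1,1,1,1,1).

Computing H_k = (kernel of ∂_k) / (image of ∂_{k+1}):

  H_0: rank C_0 − rank ∂_1 = 9 − 8 = 1, and the invariant factors of ∂_1 are all 1, so H_0 = Z.
  H_1: rank ker ∂_1 − rank ∂_2 = (12 − 8) − 0 = 4, and there is no ∂_2, so H_1 = Z^4.

(K is a triangulation of a wedge of 4 circles.)

H_0 ≅ Z,  H_1 ≅ Z^4.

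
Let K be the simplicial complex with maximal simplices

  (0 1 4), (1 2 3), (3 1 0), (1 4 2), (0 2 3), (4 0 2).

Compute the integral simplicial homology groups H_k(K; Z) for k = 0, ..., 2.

H_0 ≅ Z,  H_1 = 0,  H_2 ≅ Z.

K has 5 vertices, 9 edges, 6 triangles.
rank ∂_0 = 0, rank ∂_1 = 4 ⇒ b_0 = 5 − 0 − 4 = 1; all invariant factors of ∂_1 are 1 so no torsion. So H_0 ≅ Z.
rank ∂_1 = 4, rank ∂_2 = 5 ⇒ b_1 = 9 − 4 − 5 = 0; all invariant factors of ∂_2 are 1 so no torsion. So H_1 ≅ 0.
rank ∂_2 = 5, rank ∂_3 = 0 ⇒ b_2 = 6 − 5 − 0 = 1. So H_2 ≅ Z.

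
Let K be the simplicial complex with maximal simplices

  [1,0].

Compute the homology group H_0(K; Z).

H_0 = Z.

Take the total order 0 < 1 on the vertex set. Then K (dimension 1) consists of the simplices:

  0-simplices (2): [0], [1]
  1-simplices (1): [0,1]

so the chain groups are C_0 ≅ Z^2, C_1 ≅ Z^1.

Boundary ∂_1: C_1 → C_0 is given by ∂[p,q] = [q] − [p].
The 2×1 boundary matrix has rank 1 and Smith normal form diag(1).

From H_k ≅ ker(∂_k) / im(∂_{k+1}) we obtain:

  H_0: rank C_0 − rank ∂_1 = 2 − 1 = 1, and the invariant factors of ∂_1 are all 1, so H_0 = Z.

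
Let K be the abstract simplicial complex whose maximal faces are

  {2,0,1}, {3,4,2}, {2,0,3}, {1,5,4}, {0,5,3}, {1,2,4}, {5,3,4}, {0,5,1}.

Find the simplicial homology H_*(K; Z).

H_0 ≅ Z,  H_1 = 0,  H_2 ≅ Z.

K has 6 vertices, 12 edges, 8 triangles.
rank ∂_0 = 0, rank ∂_1 = 5 ⇒ b_0 = 6 − 0 − 5 = 1; all invariant factors of ∂_1 are 1 so no torsion. So H_0 = Z.
rank ∂_1 = 5, rank ∂_2 = 7 ⇒ b_1 = 12 − 5 − 7 = 0; all invariant factors of ∂_2 are 1 so no torsion. So H_1 = 0.
rank ∂_2 = 7, rank ∂_3 = 0 ⇒ b_2 = 8 − 7 − 0 = 1. So H_2 = Z.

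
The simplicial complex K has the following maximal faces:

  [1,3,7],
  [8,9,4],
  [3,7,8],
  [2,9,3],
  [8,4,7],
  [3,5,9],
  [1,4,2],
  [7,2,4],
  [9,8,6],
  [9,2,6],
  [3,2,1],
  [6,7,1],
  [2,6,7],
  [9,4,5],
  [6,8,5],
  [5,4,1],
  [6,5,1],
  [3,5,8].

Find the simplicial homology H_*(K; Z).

H_0 ≅ Z,  H_1 ≅ Z ⊕ Z/2,  H_2 = 0.

K has 9 vertices, 27 edges, 18 triangles.
rank ∂_0 = 0, rank ∂_1 = 8 ⇒ b_0 = 9 − 0 − 8 = 1; all invariant factors of ∂_1 are 1 so no torsion. So H_0 = Z.
rank ∂_1 = 8, rank ∂_2 = 18 ⇒ b_1 = 27 − 8 − 18 = 1; ∂_2 has invariant factor(s) [2] giving torsion. So H_1 = Z ⊕ Z/2.
rank ∂_2 = 18, rank ∂_3 = 0 ⇒ b_2 = 18 − 18 − 0 = 0. So H_2 = 0.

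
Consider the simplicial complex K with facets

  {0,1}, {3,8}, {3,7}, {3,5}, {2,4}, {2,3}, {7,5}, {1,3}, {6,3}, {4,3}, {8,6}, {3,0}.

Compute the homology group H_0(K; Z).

K has 9 vertices, 12 edges.
rank ∂_0 = 0, rank ∂_1 = 8 ⇒ b_0 = 9 − 0 − 8 = 1; all invariant factors of ∂_1 are 1 so no torsion. So H_0 ≅ Z.

H_0 = Z.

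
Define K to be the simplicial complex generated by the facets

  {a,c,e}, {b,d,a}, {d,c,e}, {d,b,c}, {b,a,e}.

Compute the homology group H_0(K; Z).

H_0 ≅ Z.

Fix the vertex order a < b < c < d < e and write every simplex with vertices in increasing order. Then dim K = 2 and the simplices of K are:

  0-simplices (5): a, b, c, d, e
  1-simplices (10): ab, ac, ad, ae, bc, bd, be, cd, ce, de
  2-simplices (5): abd, abe, ace, bcd, cde

so the chain groups are C_0 ≅ Z^5, C_1 ≅ Z^10, C_2 ≅ Z^5.

The boundary map ∂_1: C_1 → C_0 maps an edge to its endpoints' difference, ∂[p,q] = q − p.
The resulting 5×10 matrix has rank 4, and its Smith normal form has invariant factors (1,1,1,1).

Boundary ∂_2: C_2 → C_1 sends each 2-simplex [p,q,r] to [q,r] − [p,r] + [p,q]. For instance
  ∂abd = bd − ad + ab,
  ∂ace = ce − ae + ac.
This gives a 10×5 integer matrix of rank 5; reducing to Smith normal form yields diagonal entries (1,1,1,1,1).

Reading off H_k = ker ∂_k / im ∂_{k+1}:

  H_0: rank C_0 − rank ∂_1 = 5 − 4 = 1, and the invariant factors of ∂_1 are all 1, so H_0 ≅ Z.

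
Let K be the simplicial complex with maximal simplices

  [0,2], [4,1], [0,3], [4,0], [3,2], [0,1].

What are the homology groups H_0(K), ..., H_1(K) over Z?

H_0 ≅ Z,  H_1 ≅ Z^2.

We work with the vertex ordering 0 < 1 < 2 < 3 < 4. The simplices of K, each written with vertices in increasing order, are:

  0-simplices (5): [0], [1], [2], [3], [4]
  1-simplices (6): [0,1], [0,2], [0,3], [0,4], [1,4], [2,3]

giving chain groups C_0 ≅ Z^5, C_1 ≅ Z^6.

Boundary ∂_1: C_1 → C_0 sends each edge [p,q] (with p < q) to q − p. For instance
  ∂[0,4] = [4] − [0].
As a 5×6 matrix over Z this has rank 4, with invariant factors (1,1,1,1).

Now H_k = ker ∂_k / im ∂_{k+1}, so:

  H_0: rank C_0 − rank ∂_1 = 5 − 4 = 1, and the invariant factors of ∂_1 are all 1, so H_0 = Z.
  H_1: rank ker ∂_1 − rank ∂_2 = (6 − 4) − 0 = 2, and there is no ∂_2, so H_1 = Z^2.

As a check, the Euler characteristic is 5 − 6 = -1, which agrees with 1 − 2 = -1.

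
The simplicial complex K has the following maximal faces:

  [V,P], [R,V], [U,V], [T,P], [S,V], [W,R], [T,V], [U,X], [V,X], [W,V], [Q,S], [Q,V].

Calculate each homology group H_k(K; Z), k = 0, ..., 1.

Take the total order P < Q < R < S < T < U < V < W < X on the vertex set. Then K (dimension 1) consists of the simplices:

  0-simplices (9): P, Q, R, S, T, U, V, W, X
  1-simplices (12): PT, PV, QS, QV, RV, RW, SV, TV, UV, UX, VW, VX

so the chain groups are C_0 ≅ Z^9, C_1 ≅ Z^12.

Boundary ∂_1: C_1 → C_0 maps an edge to its endpoints' difference, ∂[p,q] = q − p.
This gives a 9×12 integer matrix of rank 8; reducing to Smith normal form yields diagonal entries (1,1,1,1,1,1,1,1).

Reading off H_k = ker ∂_k / im ∂_{k+1}:

  H_0: rank C_0 − rank ∂_1 = 9 − 8 = 1, and the invariant factors of ∂_1 are all 1, so H_0 ≅ Z.
  H_1: rank ker ∂_1 − rank ∂_2 = (12 − 8) − 0 = 4, and there is no ∂_2, so H_1 ≅ Z^4.

(K is a triangulation of a wedge of 4 circles.)

H_0 = Z,  H_1 = Z^4.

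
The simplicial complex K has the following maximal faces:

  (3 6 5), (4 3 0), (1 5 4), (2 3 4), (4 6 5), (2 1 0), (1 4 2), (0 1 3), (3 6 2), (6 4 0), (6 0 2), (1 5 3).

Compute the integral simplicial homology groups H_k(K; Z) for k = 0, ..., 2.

Take the total order 0 < 1 < 2 < 3 < 4 < 5 < 6 on the vertex set. Then K (dimension 2) consists of the simplices:

  0-simplices (7): [0], [1], [2], [3], [4], [5], [6]
  1-simplices (18): [0,1], [0,2], [0,3], [0,4], [0,6], [1,2], [1,3], [1,4], [1,5], [2,3], [2,4], [2,6], [3,4], [3,5], [3,6], [4,5], [4,6], [5,6]
  2-simplices (12): [0,1,2], [0,1,3], [0,2,6], [0,3,4], [0,4,6], [1,2,4], [1,3,5], [1,4,5], [2,3,4], [2,3,6], [3,5,6], [4,5,6]

Hence C_0 ≅ Z^7, C_1 ≅ Z^18, C_2 ≅ Z^12.

The boundary map ∂_1: C_1 → C_0 is given by ∂[p,q] = [q] − [p]. For instance
  ∂[1,4] = [4] − [1].
This gives a 7×18 integer matrix of rank 6; reducing to Smith normal form yields diagonal entries (1,1,1,1,1,1).

The boundary map ∂_2: C_2 → C_1 acts by ∂[p,q,r] = [q,r] − [p,r] + [p,q]. For instance
  ∂[0,1,2] = [1,2] − [0,2] + [0,1],
  ∂[1,3,5] = [3,5] − [1,5] + [1,3].
The 18×12 boundary matrix has rank 12 and Smith normal form diag(1,1,1,1,1,1,1,1,1,1,1,2).

Now H_k = ker ∂_k / im ∂_{k+1}, so:

  H_0: rank C_0 − rank ∂_1 = 7 − 6 = 1, and the invariant factors of ∂_1 are all 1, so H_0 = Z.
  H_1: rank ker ∂_1 − rank ∂_2 = (18 − 6) − 12 = 0, and ∂_2 has invariant factor 2 > 1, so H_1 = Z_2.
  H_2: rank ker ∂_2 − rank ∂_3 = (12 − 12) − 0 = 0, and there is no ∂_3, so H_2 = 0.

H_0 = Z,  H_1 = Z_2,  H_2 = 0.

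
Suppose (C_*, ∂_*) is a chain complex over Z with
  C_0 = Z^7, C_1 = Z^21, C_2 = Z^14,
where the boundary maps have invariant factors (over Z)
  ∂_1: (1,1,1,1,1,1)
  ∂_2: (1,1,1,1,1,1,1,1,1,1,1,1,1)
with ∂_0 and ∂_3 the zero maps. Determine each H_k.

H_0 = Z,  H_1 = Z^2,  H_2 = Z.

H_0: b_0 = 7 − 0 − 6 = 1; torsion from ∂_1 factors > 1: none. So H_0 = Z.
H_1: b_1 = 21 − 6 − 13 = 2; torsion from ∂_2 factors > 1: none. So H_1 = Z^2.
H_2: b_2 = 14 − 13 − 0 = 1; torsion from ∂_3 factors > 1: none. So H_2 = Z.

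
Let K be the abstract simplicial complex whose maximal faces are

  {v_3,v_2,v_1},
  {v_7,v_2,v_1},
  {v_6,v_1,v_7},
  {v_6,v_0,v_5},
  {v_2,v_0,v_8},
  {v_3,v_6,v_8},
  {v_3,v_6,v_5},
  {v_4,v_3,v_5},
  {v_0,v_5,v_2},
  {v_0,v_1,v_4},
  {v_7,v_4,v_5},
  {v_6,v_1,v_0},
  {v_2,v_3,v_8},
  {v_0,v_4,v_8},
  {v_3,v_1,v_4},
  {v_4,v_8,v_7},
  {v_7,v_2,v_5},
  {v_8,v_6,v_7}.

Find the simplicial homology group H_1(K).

H_1 ≅ Z^2.

Order the vertices as v_0 < v_1 < v_2 < v_3 < v_4 < v_5 < v_6 < v_7 < v_8. Listing each simplex with vertices in this order, K has dimension 2 with simplices:

  0-simplices (9): [v_0], [v_1], [v_2], [v_3], [v_4], [v_5], [v_6], [v_7], [v_8]
  1-simplices (27): (27 of them)
  2-simplices (18): (18 of them)

Hence C_0 ≅ Z^9, C_1 ≅ Z^27, C_2 ≅ Z^18.

∂_1: C_1 → C_0 sends each edge [p,q] (with p < q) to q − p.
The resulting 9×27 matrix has rank 8, and its Smith normal form has invariant factors (1,1,1,1,1,1,1,1).

The boundary map ∂_2: C_2 → C_1 sends each 2-simplex [p,q,r] to [q,r] − [p,r] + [p,q]. For instance
  ∂[v_1,v_3,v_4] = [v_3,v_4] − [v_1,v_4] + [v_1,v_3],
  ∂[v_2,v_3,v_8] = [v_3,v_8] − [v_2,v_8] + [v_2,v_3].
As a 27×18 matrix over Z this has rank 17, with invariant factors (1,1,1,1,1,1,1,1,1,1,1,1,1,1,1,1,1).

Reading off H_k = ker ∂_k / im ∂_{k+1}:

  H_1: rank ker ∂_1 − rank ∂_2 = (27 − 8) − 17 = 2, and the invariant factors of ∂_2 are all 1, so H_1 = Z^2.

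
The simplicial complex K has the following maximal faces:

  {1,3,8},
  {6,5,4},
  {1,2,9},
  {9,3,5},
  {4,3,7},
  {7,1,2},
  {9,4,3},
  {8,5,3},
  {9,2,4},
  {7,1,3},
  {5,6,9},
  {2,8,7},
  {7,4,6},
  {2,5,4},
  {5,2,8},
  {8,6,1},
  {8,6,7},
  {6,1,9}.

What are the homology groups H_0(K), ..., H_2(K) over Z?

Order the vertices as 1 < 2 < 3 < 4 < 5 < 6 < 7 < 8 < 9. Listing each simplex with vertices in this order, K has dimension 2 with simplices:

  0-simplices (9): [1], [2], [3], [4], [5], [6], [7], [8], [9]
  1-simplices (27): (27 of them)
  2-simplices (18): [1,2,7], [1,2,9], [1,3,7], [1,3,8], [1,6,8], [1,6,9], [2,4,5], [2,4,9], [2,5,8], [2,7,8], [3,4,7], [3,4,9], [3,5,8], [3,5,9], [4,5,6], [4,6,7], [5,6,9], [6,7,8]

giving chain groups C_0 ≅ Z^9, C_1 ≅ Z^27, C_2 ≅ Z^18.

Boundary ∂_1: C_1 → C_0 is given by ∂[p,q] = [q] − [p]. For instance
  ∂[6,8] = [8] − [6].
The 9×27 boundary matrix has rank 8 and Smith normal form diag(1,1,1,1,1,1,1,1).

The boundary map ∂_2: C_2 → C_1 acts by ∂[p,q,r] = [q,r] − [p,r] + [p,q]. For instance
  ∂[2,7,8] = [7,8] − [2,8] + [2,7],
  ∂[1,6,9] = [6,9] − [1,9] + [1,6].
As a 27×18 matrix over Z this has rank 18, with invariant factors (1,1,1,1,1,1,1,1,1,1,1,1,1,1,1,1,1,2).

From H_k ≅ ker(∂_k) / im(∂_{k+1}) we obtain:

  H_0: rank C_0 − rank ∂_1 = 9 − 8 = 1, and the invariant factors of ∂_1 are all 1, so H_0 = Z.
  H_1: rank ker ∂_1 − rank ∂_2 = (27 − 8) − 18 = 1, and ∂_2 has invariant factor 2 > 1, so H_1 = Z ⊕ Z_2.
  H_2: rank ker ∂_2 − rank ∂_3 = (18 − 18) − 0 = 0, and there is no ∂_3, so H_2 = 0.

(K is a triangulation of the Klein bottle.)

H_0 ≅ Z,  H_1 ≅ Z ⊕ Z_2,  H_2 = 0.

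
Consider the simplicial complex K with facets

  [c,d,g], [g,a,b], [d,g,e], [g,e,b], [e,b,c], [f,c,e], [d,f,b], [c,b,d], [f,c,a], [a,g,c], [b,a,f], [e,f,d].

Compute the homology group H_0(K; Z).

H_0 = Z.

Take the total order a < b < c < d < e < f < g on the vertex set. Then K (dimension 2) consists of the simplices:

  0-simplices (7): a, b, c, d, e, f, g
  1-simplices (18): ab, ac, af, ag, bc, bd, be, bf, bg, cd, ce, cf, cg, de, df, dg, ef, eg
  2-simplices (12): abf, abg, acf, acg, bcd, bce, bdf, beg, cdg, cef, def, deg

so the chain groups are C_0 ≅ Z^7, C_1 ≅ Z^18, C_2 ≅ Z^12.

The boundary map ∂_1: C_1 → C_0 maps an edge to its endpoints' difference, ∂[p,q] = q − p. For instance
  ∂ac = c − a.
The 7×18 boundary matrix has rank 6 and Smith normal form diag(1,1,1,1,1,1).

Boundary ∂_2: C_2 → C_1 maps a triangle to the signed sum of its edges. For instance
  ∂cdg = dg − cg + cd,
  ∂acf = cf − af + ac.
As a 18×12 matrix over Z this has rank 12, with invariant factors (1,1,1,1,1,1,1,1,1,1,1,2).

From H_k ≅ ker(∂_k) / im(∂_{k+1}) we obtain:

  H_0: rank C_0 − rank ∂_1 = 7 − 6 = 1, and the invariant factors of ∂_1 are all 1, so H_0 = Z.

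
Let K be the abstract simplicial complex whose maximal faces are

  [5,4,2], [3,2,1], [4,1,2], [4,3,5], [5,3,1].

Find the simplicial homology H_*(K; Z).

Order the vertices as 1 < 2 < 3 < 4 < 5. Listing each simplex with vertices in this order, K has dimension 2 with simplices:

  0-simplices (5): [1], [2], [3], [4], [5]
  1-simplices (10): [1,2], [1,3], [1,4], [1,5], [2,3], [2,4], [2,5], [3,4], [3,5], [4,5]
  2-simplices (5): [1,2,3], [1,2,4], [1,3,5], [2,4,5], [3,4,5]

giving chain groups C_0 ≅ Z^5, C_1 ≅ Z^10, C_2 ≅ Z^5.

The boundary map ∂_1: C_1 → C_0 is given by ∂[p,q] = [q] − [p].
The resulting 5×10 matrix has rank 4, and its Smith normal form has invariant factors (1,1,1,1).

The boundary map ∂_2: C_2 → C_1 sends each 2-simplex [p,q,r] to [q,r] − [p,r] + [p,q]. For instance
  ∂[2,4,5] = [4,5] − [2,5] + [2,4],
  ∂[3,4,5] = [4,5] − [3,5] + [3,4].
This gives a 10×5 integer matrix of rank 5; reducing to Smith normal form yields diagonal entries (1,1,1,1,1).

Now H_k = ker ∂_k / im ∂_{k+1}, so:

  H_0: rank C_0 − rank ∂_1 = 5 − 4 = 1, and the invariant factors of ∂_1 are all 1, so H_0 = Z.
  H_1: rank ker ∂_1 − rank ∂_2 = (10 − 4) − 5 = 1, and the invariant factors of ∂_2 are all 1, so H_1 = Z.
  H_2: rank ker ∂_2 − rank ∂_3 = (5 − 5) − 0 = 0, and there is no ∂_3, so H_2 = 0.

H_0 ≅ Z,  H_1 ≅ Z,  H_2 = 0.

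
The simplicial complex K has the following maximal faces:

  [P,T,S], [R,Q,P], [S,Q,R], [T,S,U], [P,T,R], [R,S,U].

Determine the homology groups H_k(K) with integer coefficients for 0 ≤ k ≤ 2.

Fix the vertex order P < Q < R < S < T < U and write every simplex with vertices in increasing order. Then dim K = 2 and the simplices of K are:

  0-simplices (6): P, Q, R, S, T, U
  1-simplices (12): PQ, PR, PS, PT, QR, QS, RS, RT, RU, ST, SU, TU
  2-simplices (6): PQR, PRT, PST, QRS, RSU, STU

giving chain groups C_0 ≅ Z^6, C_1 ≅ Z^12, C_2 ≅ Z^6.

The boundary map ∂_1: C_1 → C_0 sends each edge [p,q] (with p < q) to q − p. For instance
  ∂RT = T − R.
The resulting 6×12 matrix has rank 5, and its Smith normal form has invariant factors (1,1,1,1,1).

∂_2: C_2 → C_1 maps a triangle to the signed sum of its edges. For instance
  ∂PRT = RT − PT + PR,
  ∂STU = TU − SU + ST.
The 12×6 boundary matrix has rank 6 and Smith normal form diag(1,1,1,1,1,1).

Reading off H_k = ker ∂_k / im ∂_{k+1}:

  H_0: rank C_0 − rank ∂_1 = 6 − 5 = 1, and the invariant factors of ∂_1 are all 1, so H_0 = Z.
  H_1: rank ker ∂_1 − rank ∂_2 = (12 − 5) − 6 = 1, and the invariant factors of ∂_2 are all 1, so H_1 = Z.
  H_2: rank ker ∂_2 − rank ∂_3 = (6 − 6) − 0 = 0, and there is no ∂_3, so H_2 = 0.

As a check, the Euler characteristic is 6 − 12 + 6 = 0, which agrees with 1 − 1 + 0 = 0.

H_0 = Z,  H_1 = Z,  H_2 = 0.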